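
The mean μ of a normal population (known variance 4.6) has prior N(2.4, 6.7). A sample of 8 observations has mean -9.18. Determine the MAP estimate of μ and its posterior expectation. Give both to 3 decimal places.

MAP = -8.265, posterior mean = -8.265

Posterior for μ is Normal. Precision-weighted mean: (1/6.7·2.4 + 8/4.6·-9.18) / (1/6.7 + 8/4.6) = -8.265.
A Normal posterior is symmetric, so mode = mean.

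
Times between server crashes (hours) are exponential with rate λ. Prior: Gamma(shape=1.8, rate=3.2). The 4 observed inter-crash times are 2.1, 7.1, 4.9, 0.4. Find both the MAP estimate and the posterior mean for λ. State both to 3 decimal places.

Σ times = 14.5. Posterior: Gamma(shape = 1.8+4 = 5.8, rate = 3.2+14.5 = 17.7).
Mode = (α−1)/β = 4.8/17.7 = 0.271.
Mean = α/β = 5.8/17.7 = 0.328.

MAP = 0.271; posterior mean = 0.328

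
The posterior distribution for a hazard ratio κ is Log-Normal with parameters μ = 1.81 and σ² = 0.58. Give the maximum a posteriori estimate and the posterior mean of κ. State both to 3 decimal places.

maximum a posteriori estimate = 3.421, posterior mean = 8.166

Mode = exp(μ − σ²) = exp(1.23) = 3.421.
Mean = exp(μ + σ²/2) = exp(2.100) = 8.166.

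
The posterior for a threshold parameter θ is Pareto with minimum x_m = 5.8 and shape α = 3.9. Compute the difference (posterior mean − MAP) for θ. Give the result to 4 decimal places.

2.0000

The Pareto density is strictly decreasing on [x_m, ∞), so the mode is x_m = 5.8000.
Mean = α·x_m/(α−1) = 3.9·5.8/2.9 = 7.8000.
Difference = 7.8000 − 5.8000 = 2.0000.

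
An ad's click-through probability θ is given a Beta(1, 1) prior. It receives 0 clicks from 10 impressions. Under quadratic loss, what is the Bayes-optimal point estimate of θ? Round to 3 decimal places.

0.083

Posterior: Beta(1+0, 1+10) = Beta(1, 11).
Since α = 1 ≤ 1 and β > 1, the Beta density is monotone decreasing on [0,1]; the mode is at 0.
Mean = 1/(1+11) = 0.083.
Quadratic loss ⇒ the optimal estimator is the posterior mean.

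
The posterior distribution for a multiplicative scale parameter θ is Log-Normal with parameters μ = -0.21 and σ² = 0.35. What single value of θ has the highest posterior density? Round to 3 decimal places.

Mode = exp(μ − σ²) = exp(-0.56) = 0.571.
Mean = exp(μ + σ²/2) = exp(-0.035) = 0.966.
This is the posterior mode — the MAP estimate.

0.571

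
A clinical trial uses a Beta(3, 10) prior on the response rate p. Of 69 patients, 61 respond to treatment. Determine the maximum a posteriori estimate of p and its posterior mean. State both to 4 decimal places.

MAP: 0.7875. Posterior mean: 0.7805.

Posterior: Beta(3+61, 10+8) = Beta(64, 18).
Mode = (64−1)/(64+18−2) = 63/80 = 0.7875.
Mean = 64/(64+18) = 64/82 = 0.7805.
Left-skewed posterior ⇒ mean < mode.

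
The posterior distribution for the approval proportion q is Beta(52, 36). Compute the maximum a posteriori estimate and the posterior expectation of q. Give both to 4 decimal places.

MAP: 0.5930. Posterior mean: 0.5909.

Mode = (52−1)/(52+36−2) = 51/86 = 0.5930.
Mean = 52/(52+36) = 52/88 = 0.5909.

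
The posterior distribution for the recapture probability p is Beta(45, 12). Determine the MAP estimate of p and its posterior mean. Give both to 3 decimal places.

p_MAP = 0.800, E[p|data] = 0.789

Mode = (45−1)/(45+12−2) = 44/55 = 0.800.
Mean = 45/(45+12) = 45/57 = 0.789.
Mode > mean: the posterior has a left tail.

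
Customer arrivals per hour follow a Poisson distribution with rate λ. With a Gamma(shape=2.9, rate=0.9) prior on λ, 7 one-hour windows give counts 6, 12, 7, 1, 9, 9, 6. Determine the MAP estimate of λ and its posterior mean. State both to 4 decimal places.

Σ counts = 50. Posterior: Gamma(shape = 2.9+50 = 52.9, rate = 0.9+7 = 7.9).
Mode = (α−1)/β = 51.9/7.9 = 6.5696.
Mean = α/β = 52.9/7.9 = 6.6962.

λ_MAP = 6.5696, E[λ|data] = 6.6962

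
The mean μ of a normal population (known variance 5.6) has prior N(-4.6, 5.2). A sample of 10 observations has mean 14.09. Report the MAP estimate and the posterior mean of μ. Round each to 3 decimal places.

MAP = 12.273; posterior mean = 12.273

Posterior for μ is Normal. Precision-weighted mean: (1/5.2·-4.6 + 10/5.6·14.09) / (1/5.2 + 10/5.6) = 12.273.
A Normal posterior is symmetric, so mode = mean.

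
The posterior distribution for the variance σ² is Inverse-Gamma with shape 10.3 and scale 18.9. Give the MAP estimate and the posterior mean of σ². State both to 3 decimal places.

Mode = β/(α+1) = 18.9/11.3 = 1.673.
Mean = β/(α−1) = 18.9/9.3 = 2.032.
The posterior is right-skewed, so the mean exceeds the mode.

MAP: 1.673. Posterior mean: 2.032.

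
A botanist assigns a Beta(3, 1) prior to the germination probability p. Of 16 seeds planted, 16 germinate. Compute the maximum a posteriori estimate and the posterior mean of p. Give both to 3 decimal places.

MAP = 1.000; posterior mean = 0.950

Posterior: Beta(3+16, 1+0) = Beta(19, 1).
Since β = 1 ≤ 1 and α > 1, the Beta density is monotone increasing on [0,1]; the mode is at 1.
Mean = 19/(19+1) = 0.950.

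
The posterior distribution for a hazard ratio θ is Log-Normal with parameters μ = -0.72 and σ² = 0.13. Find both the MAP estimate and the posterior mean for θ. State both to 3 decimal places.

MAP: 0.427. Posterior mean: 0.519.

Mode = exp(μ − σ²) = exp(-0.85) = 0.427.
Mean = exp(μ + σ²/2) = exp(-0.655) = 0.519.
Right-skewed posterior ⇒ mode < mean.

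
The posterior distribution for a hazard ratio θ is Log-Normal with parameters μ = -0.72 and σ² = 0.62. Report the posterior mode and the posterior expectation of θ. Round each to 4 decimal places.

MAP = 0.2618, posterior mean = 0.6637

Mode = exp(μ − σ²) = exp(-1.34) = 0.2618.
Mean = exp(μ + σ²/2) = exp(-0.410) = 0.6637.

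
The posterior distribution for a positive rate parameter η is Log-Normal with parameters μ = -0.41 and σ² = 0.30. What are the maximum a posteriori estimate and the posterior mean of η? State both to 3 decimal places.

MAP: 0.492. Posterior mean: 0.771.

Mode = exp(μ − σ²) = exp(-0.71) = 0.492.
Mean = exp(μ + σ²/2) = exp(-0.260) = 0.771.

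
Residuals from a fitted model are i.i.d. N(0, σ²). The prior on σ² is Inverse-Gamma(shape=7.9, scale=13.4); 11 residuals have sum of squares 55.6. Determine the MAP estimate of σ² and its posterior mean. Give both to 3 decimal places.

Posterior: Inverse-Gamma(shape = 7.9+11/2 = 13.4, scale = 13.4+55.6/2 = 41.2).
Mode = β/(α+1) = 41.2/14.4 = 2.861.
Mean = β/(α−1) = 41.2/12.4 = 3.323.

MAP = 2.861, posterior mean = 3.323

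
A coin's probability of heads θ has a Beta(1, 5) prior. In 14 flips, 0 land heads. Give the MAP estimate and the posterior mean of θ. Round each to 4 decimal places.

MAP estimate = 0.0000, posterior mean = 0.0500

Posterior: Beta(1+0, 5+14) = Beta(1, 19).
Since α = 1 ≤ 1 and β > 1, the Beta density is monotone decreasing on [0,1]; the mode is at 0.
Mean = 1/(1+19) = 0.0500.
The mean is pulled above the mode by the posterior's right skew.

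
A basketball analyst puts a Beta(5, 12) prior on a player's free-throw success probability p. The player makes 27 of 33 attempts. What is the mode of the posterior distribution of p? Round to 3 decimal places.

0.646

Posterior: Beta(5+27, 12+6) = Beta(32, 18).
Mode = (32−1)/(32+18−2) = 31/48 = 0.646.
Mean = 32/(32+18) = 32/50 = 0.640.
This is the posterior mode — the MAP estimate.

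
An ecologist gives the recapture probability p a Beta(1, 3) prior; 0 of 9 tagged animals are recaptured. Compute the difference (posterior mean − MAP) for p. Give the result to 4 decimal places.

0.0769

Posterior: Beta(1+0, 3+9) = Beta(1, 12).
Since α = 1 ≤ 1 and β > 1, the Beta density is monotone decreasing on [0,1]; the mode is at 0.
Mean = 1/(1+12) = 0.0769.
Difference = 0.0769 − 0.0000 = 0.0769.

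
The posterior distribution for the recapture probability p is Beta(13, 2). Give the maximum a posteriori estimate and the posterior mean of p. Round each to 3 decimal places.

Mode = (13−1)/(13+2−2) = 12/13 = 0.923.
Mean = 13/(13+2) = 13/15 = 0.867.
Mode > mean: the posterior has a left tail.

MAP = 0.923; posterior mean = 0.867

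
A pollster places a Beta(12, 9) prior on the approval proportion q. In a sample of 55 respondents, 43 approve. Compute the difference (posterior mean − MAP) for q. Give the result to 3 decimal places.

-0.006

Posterior: Beta(12+43, 9+12) = Beta(55, 21).
Mode = (55−1)/(55+21−2) = 54/74 = 0.730.
Mean = 55/(55+21) = 55/76 = 0.724.
Difference = 0.724 − 0.730 = -0.006.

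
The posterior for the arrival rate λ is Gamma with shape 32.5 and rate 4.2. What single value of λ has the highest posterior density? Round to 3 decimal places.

Mode = (α−1)/β = 31.5/4.2 = 7.500.
Mean = α/β = 32.5/4.2 = 7.738.
This is the posterior mode — the MAP estimate.

7.500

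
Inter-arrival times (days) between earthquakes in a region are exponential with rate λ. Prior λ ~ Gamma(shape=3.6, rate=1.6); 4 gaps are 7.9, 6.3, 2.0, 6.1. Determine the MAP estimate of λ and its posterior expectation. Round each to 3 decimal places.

λ_MAP = 0.276, E[λ|data] = 0.318

Σ times = 22.3. Posterior: Gamma(shape = 3.6+4 = 7.6, rate = 1.6+22.3 = 23.9).
Mode = (α−1)/β = 6.6/23.9 = 0.276.
Mean = α/β = 7.6/23.9 = 0.318.
The posterior is right-skewed, so the mean exceeds the mode.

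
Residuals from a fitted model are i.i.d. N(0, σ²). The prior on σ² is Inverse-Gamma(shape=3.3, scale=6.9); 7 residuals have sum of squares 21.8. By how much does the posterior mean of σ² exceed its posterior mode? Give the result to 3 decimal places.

Posterior: Inverse-Gamma(shape = 3.3+7/2 = 6.8, scale = 6.9+21.8/2 = 17.8).
Mode = β/(α+1) = 17.8/7.8 = 2.282.
Mean = β/(α−1) = 17.8/5.8 = 3.069.
Difference = 3.069 − 2.282 = 0.787.
Right-skewed posterior ⇒ mode < mean.

0.787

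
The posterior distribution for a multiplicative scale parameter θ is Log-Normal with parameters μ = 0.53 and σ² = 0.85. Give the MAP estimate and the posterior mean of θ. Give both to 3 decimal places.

MAP: 0.726. Posterior mean: 2.599.

Mode = exp(μ − σ²) = exp(-0.32) = 0.726.
Mean = exp(μ + σ²/2) = exp(0.955) = 2.599.
The mean is pulled above the mode by the posterior's right skew.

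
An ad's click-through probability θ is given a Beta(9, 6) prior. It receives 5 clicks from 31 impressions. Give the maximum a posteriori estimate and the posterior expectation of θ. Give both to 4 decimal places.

Posterior: Beta(9+5, 6+26) = Beta(14, 32).
Mode = (14−1)/(14+32−2) = 13/44 = 0.2955.
Mean = 14/(14+32) = 14/46 = 0.3043.
The mean is pulled above the mode by the posterior's right skew.

θ_MAP = 0.2955, E[θ|data] = 0.3043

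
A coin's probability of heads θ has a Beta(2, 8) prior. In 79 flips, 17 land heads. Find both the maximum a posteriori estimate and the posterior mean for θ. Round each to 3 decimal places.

MAP = 0.207; posterior mean = 0.213

Posterior: Beta(2+17, 8+62) = Beta(19, 70).
Mode = (19−1)/(19+70−2) = 18/87 = 0.207.
Mean = 19/(19+70) = 19/89 = 0.213.
The posterior is right-skewed, so the mean exceeds the mode.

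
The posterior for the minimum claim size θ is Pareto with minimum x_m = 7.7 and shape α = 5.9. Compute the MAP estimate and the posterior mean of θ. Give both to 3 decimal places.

MAP: 7.700. Posterior mean: 9.271.

The Pareto density is strictly decreasing on [x_m, ∞), so the mode is x_m = 7.700.
Mean = α·x_m/(α−1) = 5.9·7.7/4.9 = 9.271.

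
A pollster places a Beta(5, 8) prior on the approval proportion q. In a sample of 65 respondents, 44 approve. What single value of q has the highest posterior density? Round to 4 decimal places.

0.6316

Posterior: Beta(5+44, 8+21) = Beta(49, 29).
Mode = (49−1)/(49+29−2) = 48/76 = 0.6316.
Mean = 49/(49+29) = 49/78 = 0.6282.
This is the posterior mode — the MAP estimate.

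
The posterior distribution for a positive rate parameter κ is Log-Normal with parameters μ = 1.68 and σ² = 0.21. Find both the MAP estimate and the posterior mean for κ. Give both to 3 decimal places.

Mode = exp(μ − σ²) = exp(1.47) = 4.349.
Mean = exp(μ + σ²/2) = exp(1.785) = 5.960.
Mean > mode: the posterior has a right tail.

MAP = 4.349; posterior mean = 5.960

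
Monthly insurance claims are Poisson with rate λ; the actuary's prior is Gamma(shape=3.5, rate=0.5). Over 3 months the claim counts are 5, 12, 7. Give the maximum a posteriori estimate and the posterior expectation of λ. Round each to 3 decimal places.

Σ counts = 24. Posterior: Gamma(shape = 3.5+24 = 27.5, rate = 0.5+3 = 3.5).
Mode = (α−1)/β = 26.5/3.5 = 7.571.
Mean = α/β = 27.5/3.5 = 7.857.

MAP = 7.571, posterior mean = 7.857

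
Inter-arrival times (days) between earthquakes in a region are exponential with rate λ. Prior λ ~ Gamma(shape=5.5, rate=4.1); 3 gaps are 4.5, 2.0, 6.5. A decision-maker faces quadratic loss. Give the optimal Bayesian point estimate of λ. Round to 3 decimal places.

Σ times = 13.0. Posterior: Gamma(shape = 5.5+3 = 8.5, rate = 4.1+13.0 = 17.1).
Mode = (α−1)/β = 7.5/17.1 = 0.439.
Mean = α/β = 8.5/17.1 = 0.497.
Quadratic loss ⇒ the optimal estimator is the posterior mean.

0.497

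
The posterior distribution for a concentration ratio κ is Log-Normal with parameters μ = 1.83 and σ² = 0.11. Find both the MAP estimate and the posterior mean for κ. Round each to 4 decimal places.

MAP = 5.5845, posterior mean = 6.5864

Mode = exp(μ − σ²) = exp(1.72) = 5.5845.
Mean = exp(μ + σ²/2) = exp(1.885) = 6.5864.
The posterior is right-skewed, so the mean exceeds the mode.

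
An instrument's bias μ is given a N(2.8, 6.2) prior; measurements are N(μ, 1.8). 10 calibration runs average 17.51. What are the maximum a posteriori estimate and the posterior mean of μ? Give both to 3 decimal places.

MAP = 17.095, posterior mean = 17.095

Posterior for μ is Normal. Precision-weighted mean: (1/6.2·2.8 + 10/1.8·17.51) / (1/6.2 + 10/1.8) = 17.095.
A Normal posterior is symmetric, so mode = mean.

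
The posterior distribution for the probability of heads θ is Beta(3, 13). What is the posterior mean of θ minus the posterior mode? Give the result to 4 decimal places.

0.0446

Mode = (3−1)/(3+13−2) = 2/14 = 0.1429.
Mean = 3/(3+13) = 3/16 = 0.1875.
Difference = 0.1875 − 0.1429 = 0.0446.
The posterior is right-skewed, so the mean exceeds the mode.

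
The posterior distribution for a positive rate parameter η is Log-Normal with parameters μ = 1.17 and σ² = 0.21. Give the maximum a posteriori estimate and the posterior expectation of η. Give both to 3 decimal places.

Mode = exp(μ − σ²) = exp(0.96) = 2.612.
Mean = exp(μ + σ²/2) = exp(1.275) = 3.579.

maximum a posteriori estimate = 2.612, posterior expectation = 3.579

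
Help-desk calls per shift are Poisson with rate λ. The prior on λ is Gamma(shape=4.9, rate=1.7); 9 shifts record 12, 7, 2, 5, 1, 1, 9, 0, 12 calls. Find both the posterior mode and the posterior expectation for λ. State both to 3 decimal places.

Σ counts = 49. Posterior: Gamma(shape = 4.9+49 = 53.9, rate = 1.7+9 = 10.7).
Mode = (α−1)/β = 52.9/10.7 = 4.944.
Mean = α/β = 53.9/10.7 = 5.037.
The posterior is right-skewed, so the mean exceeds the mode.

posterior mode = 4.944, posterior expectation = 5.037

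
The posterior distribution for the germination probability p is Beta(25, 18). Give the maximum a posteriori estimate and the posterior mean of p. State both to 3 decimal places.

Mode = (25−1)/(25+18−2) = 24/41 = 0.585.
Mean = 25/(25+18) = 25/43 = 0.581.
The mean is pulled below the mode by the posterior's left skew.

p_MAP = 0.585, E[p|data] = 0.581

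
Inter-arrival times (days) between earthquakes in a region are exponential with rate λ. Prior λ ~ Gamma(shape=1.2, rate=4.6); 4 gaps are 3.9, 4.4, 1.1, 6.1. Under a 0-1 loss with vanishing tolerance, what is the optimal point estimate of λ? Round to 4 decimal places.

0.2090

Σ times = 15.5. Posterior: Gamma(shape = 1.2+4 = 5.2, rate = 4.6+15.5 = 20.1).
Mode = (α−1)/β = 4.2/20.1 = 0.2090.
Mean = α/β = 5.2/20.1 = 0.2587.
This is the posterior mode — the MAP estimate.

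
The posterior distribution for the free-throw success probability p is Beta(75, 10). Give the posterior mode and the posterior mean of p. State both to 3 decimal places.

Mode = (75−1)/(75+10−2) = 74/83 = 0.892.
Mean = 75/(75+10) = 75/85 = 0.882.
The mean is pulled below the mode by the posterior's left skew.

MAP = 0.892, posterior mean = 0.882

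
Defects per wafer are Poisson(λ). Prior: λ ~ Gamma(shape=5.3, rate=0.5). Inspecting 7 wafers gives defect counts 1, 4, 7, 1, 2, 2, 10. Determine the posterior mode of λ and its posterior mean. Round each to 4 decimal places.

Σ counts = 27. Posterior: Gamma(shape = 5.3+27 = 32.3, rate = 0.5+7 = 7.5).
Mode = (α−1)/β = 31.3/7.5 = 4.1733.
Mean = α/β = 32.3/7.5 = 4.3067.

posterior mode = 4.1733, posterior mean = 4.3067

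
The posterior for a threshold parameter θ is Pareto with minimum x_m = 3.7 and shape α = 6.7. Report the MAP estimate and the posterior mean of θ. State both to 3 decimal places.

MAP = 3.700, posterior mean = 4.349

The Pareto density is strictly decreasing on [x_m, ∞), so the mode is x_m = 3.700.
Mean = α·x_m/(α−1) = 6.7·3.7/5.7 = 4.349.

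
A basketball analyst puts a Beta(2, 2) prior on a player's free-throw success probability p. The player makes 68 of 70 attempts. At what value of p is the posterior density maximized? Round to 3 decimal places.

0.958

Posterior: Beta(2+68, 2+2) = Beta(70, 4).
Mode = (70−1)/(70+4−2) = 69/72 = 0.958.
Mean = 70/(70+4) = 70/74 = 0.946.
This is the posterior mode — the MAP estimate.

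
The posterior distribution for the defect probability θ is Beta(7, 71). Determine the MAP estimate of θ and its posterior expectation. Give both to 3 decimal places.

Mode = (7−1)/(7+71−2) = 6/76 = 0.079.
Mean = 7/(7+71) = 7/78 = 0.090.

θ_MAP = 0.079, E[θ|data] = 0.090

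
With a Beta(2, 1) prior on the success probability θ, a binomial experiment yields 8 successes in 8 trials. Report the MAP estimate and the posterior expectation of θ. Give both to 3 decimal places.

MAP = 1.000, posterior mean = 0.909

Posterior: Beta(2+8, 1+0) = Beta(10, 1).
Since β = 1 ≤ 1 and α > 1, the Beta density is monotone increasing on [0,1]; the mode is at 1.
Mean = 10/(10+1) = 0.909.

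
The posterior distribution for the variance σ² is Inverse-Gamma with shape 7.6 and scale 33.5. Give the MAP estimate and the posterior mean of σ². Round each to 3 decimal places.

σ²_MAP = 3.895, E[σ²|data] = 5.076

Mode = β/(α+1) = 33.5/8.6 = 3.895.
Mean = β/(α−1) = 33.5/6.6 = 5.076.
Mean > mode: the posterior has a right tail.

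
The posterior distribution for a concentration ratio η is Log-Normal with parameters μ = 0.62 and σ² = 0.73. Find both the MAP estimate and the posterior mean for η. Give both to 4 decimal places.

MAP = 0.8958; posterior mean = 2.6778

Mode = exp(μ − σ²) = exp(-0.11) = 0.8958.
Mean = exp(μ + σ²/2) = exp(0.985) = 2.6778.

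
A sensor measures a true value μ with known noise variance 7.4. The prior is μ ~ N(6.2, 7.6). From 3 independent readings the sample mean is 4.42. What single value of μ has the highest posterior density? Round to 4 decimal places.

Posterior for μ is Normal. Precision-weighted mean: (1/7.6·6.2 + 3/7.4·4.42) / (1/7.6 + 3/7.4) = 4.8562.
A Normal posterior is symmetric, so mode = mean.
This is the posterior mode — the MAP estimate.

4.8562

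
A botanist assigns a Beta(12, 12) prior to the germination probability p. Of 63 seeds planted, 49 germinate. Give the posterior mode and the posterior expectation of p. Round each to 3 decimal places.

Posterior: Beta(12+49, 12+14) = Beta(61, 26).
Mode = (61−1)/(61+26−2) = 60/85 = 0.706.
Mean = 61/(61+26) = 61/87 = 0.701.
Left-skewed posterior ⇒ mean < mode.

MAP = 0.706; posterior mean = 0.701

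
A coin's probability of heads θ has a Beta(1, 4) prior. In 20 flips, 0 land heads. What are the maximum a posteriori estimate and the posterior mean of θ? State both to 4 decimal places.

Posterior: Beta(1+0, 4+20) = Beta(1, 24).
Since α = 1 ≤ 1 and β > 1, the Beta density is monotone decreasing on [0,1]; the mode is at 0.
Mean = 1/(1+24) = 0.0400.
Mean > mode: the posterior has a right tail.

θ_MAP = 0.0000, E[θ|data] = 0.0400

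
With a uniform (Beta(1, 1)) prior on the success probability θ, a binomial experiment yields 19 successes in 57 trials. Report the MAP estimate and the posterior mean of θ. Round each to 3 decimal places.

MAP = 0.333, posterior mean = 0.339

Posterior: Beta(1+19, 1+38) = Beta(20, 39).
Mode = (20−1)/(20+39−2) = 19/57 = 0.333.
With a flat prior the MAP equals the MLE, 19/57.
Mean = 20/(20+39) = 20/59 = 0.339.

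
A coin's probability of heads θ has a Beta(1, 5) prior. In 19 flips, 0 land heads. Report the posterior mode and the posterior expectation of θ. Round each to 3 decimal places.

Posterior: Beta(1+0, 5+19) = Beta(1, 24).
Since α = 1 ≤ 1 and β > 1, the Beta density is monotone decreasing on [0,1]; the mode is at 0.
Mean = 1/(1+24) = 0.040.
Right-skewed posterior ⇒ mode < mean.

MAP = 0.000, posterior mean = 0.040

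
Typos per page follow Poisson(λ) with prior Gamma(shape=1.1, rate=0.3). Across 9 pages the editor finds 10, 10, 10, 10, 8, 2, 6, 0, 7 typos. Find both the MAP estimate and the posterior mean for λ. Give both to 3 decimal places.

MAP = 6.785, posterior mean = 6.892

Σ counts = 63. Posterior: Gamma(shape = 1.1+63 = 64.1, rate = 0.3+9 = 9.3).
Mode = (α−1)/β = 63.1/9.3 = 6.785.
Mean = α/β = 64.1/9.3 = 6.892.
Mean > mode: the posterior has a right tail.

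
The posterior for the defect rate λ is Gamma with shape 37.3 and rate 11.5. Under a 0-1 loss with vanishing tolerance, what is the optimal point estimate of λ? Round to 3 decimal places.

3.157

Mode = (α−1)/β = 36.3/11.5 = 3.157.
Mean = α/β = 37.3/11.5 = 3.243.
This is the posterior mode — the MAP estimate.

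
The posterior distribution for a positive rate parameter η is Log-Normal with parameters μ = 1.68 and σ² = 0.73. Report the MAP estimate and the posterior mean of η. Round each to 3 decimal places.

Mode = exp(μ − σ²) = exp(0.95) = 2.586.
Mean = exp(μ + σ²/2) = exp(2.045) = 7.729.

MAP = 2.586; posterior mean = 7.729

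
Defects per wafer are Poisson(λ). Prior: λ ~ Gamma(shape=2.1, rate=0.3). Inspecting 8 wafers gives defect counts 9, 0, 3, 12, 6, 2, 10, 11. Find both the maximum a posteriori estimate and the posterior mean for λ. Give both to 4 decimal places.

Σ counts = 53. Posterior: Gamma(shape = 2.1+53 = 55.1, rate = 0.3+8 = 8.3).
Mode = (α−1)/β = 54.1/8.3 = 6.5181.
Mean = α/β = 55.1/8.3 = 6.6386.

MAP = 6.5181, posterior mean = 6.6386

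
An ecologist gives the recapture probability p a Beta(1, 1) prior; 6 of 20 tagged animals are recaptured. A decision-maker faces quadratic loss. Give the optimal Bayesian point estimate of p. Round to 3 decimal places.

0.318

Posterior: Beta(1+6, 1+14) = Beta(7, 15).
Mode = (7−1)/(7+15−2) = 6/20 = 0.300.
Mean = 7/(7+15) = 7/22 = 0.318.
Quadratic loss ⇒ the optimal estimator is the posterior mean.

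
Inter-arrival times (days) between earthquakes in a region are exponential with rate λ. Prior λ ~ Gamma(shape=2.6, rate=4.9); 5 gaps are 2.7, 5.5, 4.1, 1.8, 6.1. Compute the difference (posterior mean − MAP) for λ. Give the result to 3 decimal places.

Σ times = 20.2. Posterior: Gamma(shape = 2.6+5 = 7.6, rate = 4.9+20.2 = 25.1).
Mode = (α−1)/β = 6.6/25.1 = 0.263.
Mean = α/β = 7.6/25.1 = 0.303.
Difference = 0.303 − 0.263 = 0.040.
Right-skewed posterior ⇒ mode < mean.

0.040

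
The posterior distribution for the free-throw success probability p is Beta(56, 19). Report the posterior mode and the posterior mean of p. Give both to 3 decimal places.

Mode = (56−1)/(56+19−2) = 55/73 = 0.753.
Mean = 56/(56+19) = 56/75 = 0.747.

MAP: 0.753. Posterior mean: 0.747.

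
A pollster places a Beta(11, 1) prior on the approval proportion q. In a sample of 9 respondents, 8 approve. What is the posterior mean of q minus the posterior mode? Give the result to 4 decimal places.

Posterior: Beta(11+8, 1+1) = Beta(19, 2).
Mode = (19−1)/(19+2−2) = 18/19 = 0.9474.
Mean = 19/(19+2) = 19/21 = 0.9048.
Difference = 0.9048 − 0.9474 = -0.0426.

-0.0426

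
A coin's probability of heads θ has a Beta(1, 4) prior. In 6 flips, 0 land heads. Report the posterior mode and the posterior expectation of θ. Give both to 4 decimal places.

MAP: 0.0000. Posterior mean: 0.0909.

Posterior: Beta(1+0, 4+6) = Beta(1, 10).
Since α = 1 ≤ 1 and β > 1, the Beta density is monotone decreasing on [0,1]; the mode is at 0.
Mean = 1/(1+10) = 0.0909.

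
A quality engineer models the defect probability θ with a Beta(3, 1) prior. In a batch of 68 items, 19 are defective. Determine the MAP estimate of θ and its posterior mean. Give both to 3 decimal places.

MAP estimate = 0.300, posterior mean = 0.306

Posterior: Beta(3+19, 1+49) = Beta(22, 50).
Mode = (22−1)/(22+50−2) = 21/70 = 0.300.
Mean = 22/(22+50) = 22/72 = 0.306.
The posterior is right-skewed, so the mean exceeds the mode.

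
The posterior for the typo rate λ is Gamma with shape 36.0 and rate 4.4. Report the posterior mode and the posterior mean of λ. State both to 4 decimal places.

MAP = 7.9545, posterior mean = 8.1818

Mode = (α−1)/β = 35.0/4.4 = 7.9545.
Mean = α/β = 36.0/4.4 = 8.1818.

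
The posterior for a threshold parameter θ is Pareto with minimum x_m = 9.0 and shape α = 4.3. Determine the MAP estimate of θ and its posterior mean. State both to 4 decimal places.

The Pareto density is strictly decreasing on [x_m, ∞), so the mode is x_m = 9.0000.
Mean = α·x_m/(α−1) = 4.3·9.0/3.3 = 11.7273.

θ_MAP = 9.0000, E[θ|data] = 11.7273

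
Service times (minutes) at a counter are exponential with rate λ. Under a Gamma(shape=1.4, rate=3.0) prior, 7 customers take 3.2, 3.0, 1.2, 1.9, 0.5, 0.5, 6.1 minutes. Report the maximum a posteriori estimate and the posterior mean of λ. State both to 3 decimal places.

Σ times = 16.4. Posterior: Gamma(shape = 1.4+7 = 8.4, rate = 3.0+16.4 = 19.4).
Mode = (α−1)/β = 7.4/19.4 = 0.381.
Mean = α/β = 8.4/19.4 = 0.433.
The posterior is right-skewed, so the mean exceeds the mode.

MAP = 0.381, posterior mean = 0.433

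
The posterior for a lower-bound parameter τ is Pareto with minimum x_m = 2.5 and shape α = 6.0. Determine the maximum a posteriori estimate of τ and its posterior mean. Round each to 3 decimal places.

The Pareto density is strictly decreasing on [x_m, ∞), so the mode is x_m = 2.500.
Mean = α·x_m/(α−1) = 6.0·2.5/5.0 = 3.000.

maximum a posteriori estimate = 2.500, posterior mean = 3.000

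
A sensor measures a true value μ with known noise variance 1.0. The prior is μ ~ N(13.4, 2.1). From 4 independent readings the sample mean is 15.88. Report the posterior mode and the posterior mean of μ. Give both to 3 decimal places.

μ_MAP = 15.616, E[μ|data] = 15.616

Posterior for μ is Normal. Precision-weighted mean: (1/2.1·13.4 + 4/1.0·15.88) / (1/2.1 + 4/1.0) = 15.616.
A Normal posterior is symmetric, so mode = mean.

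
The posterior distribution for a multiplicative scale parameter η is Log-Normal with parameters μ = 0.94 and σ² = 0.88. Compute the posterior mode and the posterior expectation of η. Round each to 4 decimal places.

MAP = 1.0618; posterior mean = 3.9749

Mode = exp(μ − σ²) = exp(0.06) = 1.0618.
Mean = exp(μ + σ²/2) = exp(1.380) = 3.9749.
The mean is pulled above the mode by the posterior's right skew.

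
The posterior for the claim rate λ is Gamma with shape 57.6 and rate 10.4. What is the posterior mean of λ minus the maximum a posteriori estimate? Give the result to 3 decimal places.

0.096

Mode = (α−1)/β = 56.6/10.4 = 5.442.
Mean = α/β = 57.6/10.4 = 5.538.
Difference = 5.538 − 5.442 = 0.096.
Mean > mode: the posterior has a right tail.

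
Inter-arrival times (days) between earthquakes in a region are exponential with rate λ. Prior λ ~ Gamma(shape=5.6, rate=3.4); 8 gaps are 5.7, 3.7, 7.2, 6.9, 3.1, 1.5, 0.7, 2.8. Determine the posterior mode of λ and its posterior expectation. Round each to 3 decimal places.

MAP = 0.360, posterior mean = 0.389

Σ times = 31.6. Posterior: Gamma(shape = 5.6+8 = 13.6, rate = 3.4+31.6 = 35.0).
Mode = (α−1)/β = 12.6/35.0 = 0.360.
Mean = α/β = 13.6/35.0 = 0.389.
Right-skewed posterior ⇒ mode < mean.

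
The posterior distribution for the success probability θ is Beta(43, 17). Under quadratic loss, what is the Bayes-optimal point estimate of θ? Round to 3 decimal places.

Mode = (43−1)/(43+17−2) = 42/58 = 0.724.
Mean = 43/(43+17) = 43/60 = 0.717.
Quadratic loss ⇒ the optimal estimator is the posterior mean.

0.717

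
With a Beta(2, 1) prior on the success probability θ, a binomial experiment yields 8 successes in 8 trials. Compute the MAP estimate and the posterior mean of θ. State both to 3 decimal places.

MAP: 1.000. Posterior mean: 0.909.

Posterior: Beta(2+8, 1+0) = Beta(10, 1).
Since β = 1 ≤ 1 and α > 1, the Beta density is monotone increasing on [0,1]; the mode is at 1.
Mean = 10/(10+1) = 0.909.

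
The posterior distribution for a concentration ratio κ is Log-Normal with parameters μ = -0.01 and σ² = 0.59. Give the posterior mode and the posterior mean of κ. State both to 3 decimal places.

MAP: 0.549. Posterior mean: 1.330.

Mode = exp(μ − σ²) = exp(-0.60) = 0.549.
Mean = exp(μ + σ²/2) = exp(0.285) = 1.330.
The posterior is right-skewed, so the mean exceeds the mode.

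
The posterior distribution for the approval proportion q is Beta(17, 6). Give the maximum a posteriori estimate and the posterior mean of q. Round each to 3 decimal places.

Mode = (17−1)/(17+6−2) = 16/21 = 0.762.
Mean = 17/(17+6) = 17/23 = 0.739.

MAP: 0.762. Posterior mean: 0.739.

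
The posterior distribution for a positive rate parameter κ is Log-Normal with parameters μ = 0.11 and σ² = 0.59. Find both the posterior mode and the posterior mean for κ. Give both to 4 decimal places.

Mode = exp(μ − σ²) = exp(-0.48) = 0.6188.
Mean = exp(μ + σ²/2) = exp(0.405) = 1.4993.

MAP = 0.6188; posterior mean = 1.4993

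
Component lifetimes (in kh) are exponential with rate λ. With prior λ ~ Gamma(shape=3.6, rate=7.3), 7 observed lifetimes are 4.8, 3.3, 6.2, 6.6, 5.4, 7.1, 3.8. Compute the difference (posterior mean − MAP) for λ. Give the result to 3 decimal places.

0.022

Σ times = 37.2. Posterior: Gamma(shape = 3.6+7 = 10.6, rate = 7.3+37.2 = 44.5).
Mode = (α−1)/β = 9.6/44.5 = 0.216.
Mean = α/β = 10.6/44.5 = 0.238.
Difference = 0.238 − 0.216 = 0.022.
Right-skewed posterior ⇒ mode < mean.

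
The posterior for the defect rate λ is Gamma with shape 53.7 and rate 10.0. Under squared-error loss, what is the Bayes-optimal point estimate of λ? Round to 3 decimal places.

5.370

Mode = (α−1)/β = 52.7/10.0 = 5.270.
Mean = α/β = 53.7/10.0 = 5.370.
Squared-error loss ⇒ the optimal estimator is the posterior mean.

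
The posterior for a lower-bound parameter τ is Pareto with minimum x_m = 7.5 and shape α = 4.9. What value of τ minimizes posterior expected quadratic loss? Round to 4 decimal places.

The Pareto density is strictly decreasing on [x_m, ∞), so the mode is x_m = 7.5000.
Mean = α·x_m/(α−1) = 4.9·7.5/3.9 = 9.4231.
Quadratic loss ⇒ the optimal estimator is the posterior mean.

9.4231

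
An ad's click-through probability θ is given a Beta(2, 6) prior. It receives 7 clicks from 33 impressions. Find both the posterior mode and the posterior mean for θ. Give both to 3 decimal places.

posterior mode = 0.205, posterior mean = 0.220

Posterior: Beta(2+7, 6+26) = Beta(9, 32).
Mode = (9−1)/(9+32−2) = 8/39 = 0.205.
Mean = 9/(9+32) = 9/41 = 0.220.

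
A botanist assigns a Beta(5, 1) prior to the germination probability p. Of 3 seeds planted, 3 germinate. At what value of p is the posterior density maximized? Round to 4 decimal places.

Posterior: Beta(5+3, 1+0) = Beta(8, 1).
Since β = 1 ≤ 1 and α > 1, the Beta density is monotone increasing on [0,1]; the mode is at 1.
Mean = 8/(8+1) = 0.8889.
This is the posterior mode — the MAP estimate.

1.0000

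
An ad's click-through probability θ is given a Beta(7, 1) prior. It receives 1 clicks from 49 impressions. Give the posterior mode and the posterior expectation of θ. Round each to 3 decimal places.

Posterior: Beta(7+1, 1+48) = Beta(8, 49).
Mode = (8−1)/(8+49−2) = 7/55 = 0.127.
Mean = 8/(8+49) = 8/57 = 0.140.

θ_MAP = 0.127, E[θ|data] = 0.140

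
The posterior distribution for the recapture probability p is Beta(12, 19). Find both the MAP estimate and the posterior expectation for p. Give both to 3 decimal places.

MAP: 0.379. Posterior mean: 0.387.

Mode = (12−1)/(12+19−2) = 11/29 = 0.379.
Mean = 12/(12+19) = 12/31 = 0.387.
The posterior is right-skewed, so the mean exceeds the mode.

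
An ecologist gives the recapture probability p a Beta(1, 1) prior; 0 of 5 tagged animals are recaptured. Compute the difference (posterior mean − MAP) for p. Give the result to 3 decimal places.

0.143

Posterior: Beta(1+0, 1+5) = Beta(1, 6).
Since α = 1 ≤ 1 and β > 1, the Beta density is monotone decreasing on [0,1]; the mode is at 0.
Mean = 1/(1+6) = 0.143.
Difference = 0.143 − 0.000 = 0.143.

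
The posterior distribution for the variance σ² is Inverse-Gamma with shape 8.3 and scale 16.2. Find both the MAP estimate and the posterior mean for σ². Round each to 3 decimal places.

Mode = β/(α+1) = 16.2/9.3 = 1.742.
Mean = β/(α−1) = 16.2/7.3 = 2.219.

MAP estimate = 1.742, posterior mean = 2.219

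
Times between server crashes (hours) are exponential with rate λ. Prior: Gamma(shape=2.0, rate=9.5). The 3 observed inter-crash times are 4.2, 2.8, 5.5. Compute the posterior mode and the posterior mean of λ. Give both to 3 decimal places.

Σ times = 12.5. Posterior: Gamma(shape = 2.0+3 = 5.0, rate = 9.5+12.5 = 22.0).
Mode = (α−1)/β = 4.0/22.0 = 0.182.
Mean = α/β = 5.0/22.0 = 0.227.

MAP: 0.182. Posterior mean: 0.227.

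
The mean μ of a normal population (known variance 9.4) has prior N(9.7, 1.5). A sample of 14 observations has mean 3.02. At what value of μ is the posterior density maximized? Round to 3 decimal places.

Posterior for μ is Normal. Precision-weighted mean: (1/1.5·9.7 + 14/9.4·3.02) / (1/1.5 + 14/9.4) = 5.086.
A Normal posterior is symmetric, so mode = mean.
This is the posterior mode — the MAP estimate.

5.086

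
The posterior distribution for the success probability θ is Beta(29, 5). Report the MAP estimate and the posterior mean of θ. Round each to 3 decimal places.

Mode = (29−1)/(29+5−2) = 28/32 = 0.875.
Mean = 29/(29+5) = 29/34 = 0.853.
The posterior is left-skewed, so the mode exceeds the mean.

MAP estimate = 0.875, posterior mean = 0.853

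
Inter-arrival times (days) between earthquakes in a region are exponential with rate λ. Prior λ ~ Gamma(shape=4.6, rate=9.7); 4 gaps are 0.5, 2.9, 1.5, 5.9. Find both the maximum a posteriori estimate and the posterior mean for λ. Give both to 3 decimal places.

MAP = 0.371, posterior mean = 0.420

Σ times = 10.8. Posterior: Gamma(shape = 4.6+4 = 8.6, rate = 9.7+10.8 = 20.5).
Mode = (α−1)/β = 7.6/20.5 = 0.371.
Mean = α/β = 8.6/20.5 = 0.420.
Mean > mode: the posterior has a right tail.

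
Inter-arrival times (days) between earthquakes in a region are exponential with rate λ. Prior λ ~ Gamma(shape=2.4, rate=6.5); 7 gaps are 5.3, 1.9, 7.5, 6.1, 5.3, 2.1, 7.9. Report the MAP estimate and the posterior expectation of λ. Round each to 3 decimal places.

Σ times = 36.1. Posterior: Gamma(shape = 2.4+7 = 9.4, rate = 6.5+36.1 = 42.6).
Mode = (α−1)/β = 8.4/42.6 = 0.197.
Mean = α/β = 9.4/42.6 = 0.221.

MAP: 0.197. Posterior mean: 0.221.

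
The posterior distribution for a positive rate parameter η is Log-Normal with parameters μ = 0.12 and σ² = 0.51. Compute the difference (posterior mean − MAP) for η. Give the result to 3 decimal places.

Mode = exp(μ − σ²) = exp(-0.39) = 0.677.
Mean = exp(μ + σ²/2) = exp(0.375) = 1.455.
Difference = 1.455 − 0.677 = 0.778.
Right-skewed posterior ⇒ mode < mean.

0.778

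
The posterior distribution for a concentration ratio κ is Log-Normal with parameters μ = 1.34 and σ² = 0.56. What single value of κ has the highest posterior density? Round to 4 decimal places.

2.1815

Mode = exp(μ − σ²) = exp(0.78) = 2.1815.
Mean = exp(μ + σ²/2) = exp(1.620) = 5.0531.
This is the posterior mode — the MAP estimate.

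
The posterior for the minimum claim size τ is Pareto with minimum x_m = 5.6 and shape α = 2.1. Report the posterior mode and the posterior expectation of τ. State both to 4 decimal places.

MAP = 5.6000; posterior mean = 10.6909

The Pareto density is strictly decreasing on [x_m, ∞), so the mode is x_m = 5.6000.
Mean = α·x_m/(α−1) = 2.1·5.6/1.1 = 10.6909.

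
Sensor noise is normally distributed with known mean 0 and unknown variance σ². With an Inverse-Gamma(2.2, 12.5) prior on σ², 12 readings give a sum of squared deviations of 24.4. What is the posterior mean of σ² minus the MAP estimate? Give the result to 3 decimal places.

Posterior: Inverse-Gamma(shape = 2.2+12/2 = 8.2, scale = 12.5+24.4/2 = 24.7).
Mode = β/(α+1) = 24.7/9.2 = 2.685.
Mean = β/(α−1) = 24.7/7.2 = 3.431.
Difference = 3.431 − 2.685 = 0.746.
The mean is pulled above the mode by the posterior's right skew.

0.746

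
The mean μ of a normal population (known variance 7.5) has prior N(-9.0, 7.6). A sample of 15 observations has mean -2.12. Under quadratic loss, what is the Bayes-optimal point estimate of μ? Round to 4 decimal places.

Posterior for μ is Normal. Precision-weighted mean: (1/7.6·-9.0 + 15/7.5·-2.12) / (1/7.6 + 15/7.5) = -2.5447.
A Normal posterior is symmetric, so mode = mean.
Quadratic loss ⇒ the optimal estimator is the posterior mean.

-2.5447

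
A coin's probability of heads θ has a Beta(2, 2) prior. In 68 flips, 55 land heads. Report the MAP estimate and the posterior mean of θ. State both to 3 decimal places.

Posterior: Beta(2+55, 2+13) = Beta(57, 15).
Mode = (57−1)/(57+15−2) = 56/70 = 0.800.
Mean = 57/(57+15) = 57/72 = 0.792.

MAP = 0.800; posterior mean = 0.792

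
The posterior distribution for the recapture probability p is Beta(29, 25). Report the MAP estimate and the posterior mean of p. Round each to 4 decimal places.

MAP = 0.5385, posterior mean = 0.5370

Mode = (29−1)/(29+25−2) = 28/52 = 0.5385.
Mean = 29/(29+25) = 29/54 = 0.5370.
The posterior is left-skewed, so the mode exceeds the mean.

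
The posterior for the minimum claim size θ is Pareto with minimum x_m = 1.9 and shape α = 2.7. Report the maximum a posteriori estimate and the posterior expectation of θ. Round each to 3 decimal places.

The Pareto density is strictly decreasing on [x_m, ∞), so the mode is x_m = 1.900.
Mean = α·x_m/(α−1) = 2.7·1.9/1.7 = 3.018.

MAP: 1.900. Posterior mean: 3.018.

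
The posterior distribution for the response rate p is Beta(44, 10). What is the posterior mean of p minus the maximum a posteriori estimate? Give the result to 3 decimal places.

Mode = (44−1)/(44+10−2) = 43/52 = 0.827.
Mean = 44/(44+10) = 44/54 = 0.815.
Difference = 0.815 − 0.827 = -0.012.
The posterior is left-skewed, so the mode exceeds the mean.

-0.012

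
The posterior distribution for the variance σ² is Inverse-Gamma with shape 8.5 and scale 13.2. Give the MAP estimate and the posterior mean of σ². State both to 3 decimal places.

MAP estimate = 1.389, posterior mean = 1.760

Mode = β/(α+1) = 13.2/9.5 = 1.389.
Mean = β/(α−1) = 13.2/7.5 = 1.760.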